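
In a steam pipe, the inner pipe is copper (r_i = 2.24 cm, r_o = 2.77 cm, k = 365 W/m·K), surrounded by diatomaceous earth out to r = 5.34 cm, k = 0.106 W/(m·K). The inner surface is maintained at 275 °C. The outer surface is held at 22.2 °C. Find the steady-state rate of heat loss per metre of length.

Treat each layer as a resistance in series:
  R'_copper = ln(0.0277/0.0224)/(2πk) = 0.2124/(2π·365) = 9.260×10^-5 m·K/W
  R'_diatomaceous earth = ln(0.0534/0.0277)/(2πk) = 0.6564/(2π·0.106) = 0.9855 m·K/W
ΣR = 9.260×10^-5 + 0.9855 = 0.9856 m·K/W
Q' = ΔT/ΣR = (275 °C − 22.2 °C)/0.9856 = 256 W/m

Q' = 256 W/m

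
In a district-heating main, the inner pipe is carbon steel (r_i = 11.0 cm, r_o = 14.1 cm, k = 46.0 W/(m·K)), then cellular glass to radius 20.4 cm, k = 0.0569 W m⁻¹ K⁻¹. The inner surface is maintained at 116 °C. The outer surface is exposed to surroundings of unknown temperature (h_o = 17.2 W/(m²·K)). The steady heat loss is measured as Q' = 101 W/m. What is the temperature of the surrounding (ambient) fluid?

Series resistances:
  R'_carbon steel = ln(0.141/0.110)/(2πk) = 0.2483/(2π·46.0) = 8.590×10^-4 m·K/W
  R'_cellular glass = ln(0.204/0.141)/(2πk) = 0.3694/(2π·0.0569) = 1.033 m·K/W
  R'_conv,out = 1/(2πr h) = 1/(2π·0.204·17.2) = 0.04536 m·K/W
ΣR = 1.079 m·K/W
ΔT = Q'·ΣR = 101 × 1.079 = 109.0 K
Heat flows outward, so T_out = T_in − ΔT = 116 − 109.0 = 7.0 °C

T_out = 7.0 °C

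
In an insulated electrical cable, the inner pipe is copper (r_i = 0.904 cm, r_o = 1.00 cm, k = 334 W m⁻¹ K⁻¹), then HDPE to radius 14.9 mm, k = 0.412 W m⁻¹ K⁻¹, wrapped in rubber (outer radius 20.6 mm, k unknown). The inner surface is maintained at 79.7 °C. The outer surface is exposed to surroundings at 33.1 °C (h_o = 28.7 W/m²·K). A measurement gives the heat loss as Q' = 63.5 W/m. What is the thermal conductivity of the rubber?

ΣR = ΔT/Q' = |79.7 − 33.1|/63.5 = 0.7339 m·K/W
Known resistances:
  R'_copper = ln(0.0100/0.00904)/(2πk) = 0.1009/(2π·334) = 4.809×10^-5 m·K/W
  R'_HDPE = ln(0.0149/0.0100)/(2πk) = 0.3988/(2π·0.412) = 0.1540 m·K/W
  R'_conv,out = 1/(2πr h) = 1/(2π·0.0206·28.7) = 0.2692 m·K/W
R_rubber = ΣR − ΣR_known = 0.7339 − 0.4232 = 0.3107 m·K/W
ln(r₂/r₁)/(2πk) = 0.3107 ⇒ k = 0.3239/(2π·0.3107) = 0.166 W/m·K

k = 0.166 W/m·K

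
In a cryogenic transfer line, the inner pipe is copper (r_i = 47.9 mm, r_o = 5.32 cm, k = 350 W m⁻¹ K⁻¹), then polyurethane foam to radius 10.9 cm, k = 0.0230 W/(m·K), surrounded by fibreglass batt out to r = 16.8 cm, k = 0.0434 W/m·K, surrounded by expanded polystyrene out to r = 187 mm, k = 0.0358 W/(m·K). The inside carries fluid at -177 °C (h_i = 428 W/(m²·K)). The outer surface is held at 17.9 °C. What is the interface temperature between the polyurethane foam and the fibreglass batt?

T = -39.3 °C

Resistance network (inner→outer):
  R'_conv,in = 1/(2πr h) = 1/(2π·0.0479·428) = 0.007763 m·K/W
  R'_copper = ln(0.0532/0.0479)/(2πk) = 0.1049/(2π·350) = 4.772×10^-5 m·K/W
  R'_polyurethane foam = ln(0.109/0.0532)/(2πk) = 0.7173/(2π·0.0230) = 4.963 m·K/W
  R'_fibreglass batt = ln(0.168/0.109)/(2πk) = 0.4326/(2π·0.0434) = 1.586 m·K/W
  R'_expanded polystyrene = ln(0.187/0.168)/(2πk) = 0.1071/(2π·0.0358) = 0.4763 m·K/W
ΣR = 0.007763 + 4.772×10^-5 + 4.963 + 1.586 + 0.4763 = 7.033 m·K/W
Q' = ΔT/ΣR = (-177 °C − 17.9 °C)/7.033 = -27.71 W/m
From the inner boundary to the polyurethane foam/fibreglass batt interface, ΣR_partial = 4.971 m·K/W.
T_interface = T_in − Q'·ΣR_partial = -177 °C − (-27.71)(4.971) = -39.3 °C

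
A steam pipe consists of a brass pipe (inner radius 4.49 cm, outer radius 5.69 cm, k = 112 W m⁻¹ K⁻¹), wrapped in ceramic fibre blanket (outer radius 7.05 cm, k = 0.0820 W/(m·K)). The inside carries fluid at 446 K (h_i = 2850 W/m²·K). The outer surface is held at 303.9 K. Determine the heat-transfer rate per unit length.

Q' = 340 W/m

Resistance network (inner→outer):
  R'_conv,in = 1/(2πr h) = 1/(2π·0.0449·2850) = 0.001244 m·K/W
  R'_brass = ln(0.0569/0.0449)/(2πk) = 0.2369/(2π·112) = 3.366×10^-4 m·K/W
  R'_ceramic fibre blanket = ln(0.0705/0.0569)/(2πk) = 0.2143/(2π·0.0820) = 0.4160 m·K/W
ΣR = 0.001244 + 3.366×10^-4 + 0.4160 = 0.4176 m·K/W
Q' = ΔT/ΣR = (446 K − 303.9 K)/0.4176 = 340 W/m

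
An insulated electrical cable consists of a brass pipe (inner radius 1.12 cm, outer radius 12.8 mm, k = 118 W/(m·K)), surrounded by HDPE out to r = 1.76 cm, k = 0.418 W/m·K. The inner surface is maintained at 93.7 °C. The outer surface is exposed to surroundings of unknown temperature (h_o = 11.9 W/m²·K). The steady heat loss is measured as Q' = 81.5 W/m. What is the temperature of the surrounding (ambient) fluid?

Series resistances:
  R'_brass = ln(0.0128/0.0112)/(2πk) = 0.1335/(2π·118) = 1.801×10^-4 m·K/W
  R'_HDPE = ln(0.0176/0.0128)/(2πk) = 0.3185/(2π·0.418) = 0.1213 m·K/W
  R'_conv,out = 1/(2πr h) = 1/(2π·0.0176·11.9) = 0.7599 m·K/W
ΣR = 0.8813 m·K/W
ΔT = Q'·ΣR = 81.5 × 0.8813 = 71.83 K
Heat flows outward, so T_out = T_in − ΔT = 93.7 − 71.83 = 21.9 °C

T_out = 21.9 °C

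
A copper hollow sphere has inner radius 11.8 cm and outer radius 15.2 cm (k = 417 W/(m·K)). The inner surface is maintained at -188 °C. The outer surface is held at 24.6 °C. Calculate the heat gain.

Q = 588 kW

Q = 4πk·ΔT/(1/r₁ − 1/r₂) = 4π × 417 × 212.6 / (1/0.118 − 1/0.152) = 5.88×10^5 W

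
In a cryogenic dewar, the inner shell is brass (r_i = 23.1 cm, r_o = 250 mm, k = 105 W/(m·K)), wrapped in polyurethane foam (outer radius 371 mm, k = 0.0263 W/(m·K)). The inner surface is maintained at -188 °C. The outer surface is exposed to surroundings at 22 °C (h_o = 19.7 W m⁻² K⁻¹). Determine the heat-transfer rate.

Resistance network (inner→outer):
  R_brass = (1/0.231 − 1/0.250)/(4πk) = 0.3290/(4π·105) = 2.493×10^-4 K/W
  R_polyurethane foam = (1/0.250 − 1/0.371)/(4πk) = 1.305/(4π·0.0263) = 3.947 K/W
  R_conv,out = 1/(4πr²h) = 1/(4π·0.371²·19.7) = 0.02935 K/W
ΣR = 2.493×10^-4 + 3.947 + 0.02935 = 3.977 K/W
Q = ΔT/ΣR = (-188 °C − 22 °C)/3.977 = -52.8 W
(Negative Q ⇒ heat flows inward; heat gain = 52.8 W.)

Q = 52.8 W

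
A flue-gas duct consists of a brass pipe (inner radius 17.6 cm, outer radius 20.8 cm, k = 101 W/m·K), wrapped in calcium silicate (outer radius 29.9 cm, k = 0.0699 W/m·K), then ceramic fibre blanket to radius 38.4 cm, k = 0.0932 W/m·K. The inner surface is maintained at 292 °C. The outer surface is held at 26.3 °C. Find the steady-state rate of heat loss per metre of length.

Series thermal resistances, inner to outer:
  R'_brass = ln(0.208/0.176)/(2πk) = 0.1671/(2π·101) = 2.632×10^-4 m·K/W
  R'_calcium silicate = ln(0.299/0.208)/(2πk) = 0.3629/(2π·0.0699) = 0.8263 m·K/W
  R'_ceramic fibre blanket = ln(0.384/0.299)/(2πk) = 0.2502/(2π·0.0932) = 0.4273 m·K/W
ΣR = 2.632×10^-4 + 0.8263 + 0.4273 = 1.254 m·K/W
Q' = ΔT/ΣR = (292 °C − 26.3 °C)/1.254 = 212 W/m

Q' = 212 W/m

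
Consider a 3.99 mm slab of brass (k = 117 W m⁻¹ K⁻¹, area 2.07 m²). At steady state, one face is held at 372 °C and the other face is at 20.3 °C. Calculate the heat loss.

Q = kA·ΔT/L = 117 × 2.07 × |372 °C − 20.3 °C| / 0.00399 = 2.13×10^7 W

Q = 2.13×10^7 W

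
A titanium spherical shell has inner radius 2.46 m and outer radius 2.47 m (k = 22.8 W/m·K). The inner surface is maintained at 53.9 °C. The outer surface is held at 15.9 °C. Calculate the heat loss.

Q = 6.62×10^6 W

Q = 4πk·ΔT/(1/r₁ − 1/r₂) = 4π × 22.8 × 38 / (1/2.46 − 1/2.47) = 6.62×10^6 W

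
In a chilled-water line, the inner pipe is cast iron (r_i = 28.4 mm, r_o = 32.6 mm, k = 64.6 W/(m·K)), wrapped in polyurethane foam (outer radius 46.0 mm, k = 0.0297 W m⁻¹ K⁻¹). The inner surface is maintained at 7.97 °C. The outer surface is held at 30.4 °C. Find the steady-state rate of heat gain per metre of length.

Q' = 12.2 W/m

Treat each layer as a resistance in series:
  R'_cast iron = ln(0.0326/0.0284)/(2πk) = 0.1379/(2π·64.6) = 3.398×10^-4 m·K/W
  R'_polyurethane foam = ln(0.0460/0.0326)/(2πk) = 0.3443/(2π·0.0297) = 1.845 m·K/W
ΣR = 3.398×10^-4 + 1.845 = 1.845 m·K/W
Q' = ΔT/ΣR = (7.97 °C − 30.4 °C)/1.845 = -12.2 W/m
(Negative Q' ⇒ heat flows inward; heat gain = 12.2 W/m.)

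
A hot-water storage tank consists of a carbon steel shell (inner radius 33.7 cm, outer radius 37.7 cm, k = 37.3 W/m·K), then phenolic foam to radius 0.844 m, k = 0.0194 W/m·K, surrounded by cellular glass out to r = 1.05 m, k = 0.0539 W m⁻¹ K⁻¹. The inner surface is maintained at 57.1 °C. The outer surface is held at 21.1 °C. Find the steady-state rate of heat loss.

Q = 5.66 W

Resistance network (inner→outer):
  R_carbon steel = (1/0.337 − 1/0.377)/(4πk) = 0.3148/(4π·37.3) = 6.717×10^-4 K/W
  R_phenolic foam = (1/0.377 − 1/0.844)/(4πk) = 1.468/(4π·0.0194) = 6.020 K/W
  R_cellular glass = (1/0.844 − 1/1.05)/(4πk) = 0.2325/(4π·0.0539) = 0.3432 K/W
ΣR = 6.717×10^-4 + 6.020 + 0.3432 = 6.364 K/W
Q = ΔT/ΣR = (57.1 °C − 21.1 °C)/6.364 = 5.66 W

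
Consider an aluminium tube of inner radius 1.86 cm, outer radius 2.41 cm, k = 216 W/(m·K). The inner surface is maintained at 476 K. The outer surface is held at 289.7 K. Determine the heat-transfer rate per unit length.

Q' = 976 kW/m

Q' = 2πk·ΔT/ln(r₂/r₁) = 2π × 216 × 186.3 / ln(0.0241/0.0186) = 9.76×10^5 W/m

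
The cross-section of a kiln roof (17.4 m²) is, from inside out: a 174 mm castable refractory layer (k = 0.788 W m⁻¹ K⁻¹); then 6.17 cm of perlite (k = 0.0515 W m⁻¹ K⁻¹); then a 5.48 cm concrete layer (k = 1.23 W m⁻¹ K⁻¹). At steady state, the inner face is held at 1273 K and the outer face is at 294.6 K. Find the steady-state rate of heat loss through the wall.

Treat each layer as a resistance in series:
  R_castable refractory = L/(kA) = 0.174/(0.788·17.4) = 0.01269 K/W
  R_perlite = L/(kA) = 0.0617/(0.0515·17.4) = 0.06885 K/W
  R_concrete = L/(kA) = 0.0548/(1.23·17.4) = 0.002561 K/W
ΣR = 0.01269 + 0.06885 + 0.002561 = 0.08410 K/W
Q = ΔT/ΣR = (1273 K − 294.6 K)/0.08410 = 11600 W

Q = 11.6 kW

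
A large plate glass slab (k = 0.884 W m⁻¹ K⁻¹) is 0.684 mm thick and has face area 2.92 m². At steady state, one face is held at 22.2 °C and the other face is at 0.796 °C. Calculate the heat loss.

Q = kA·ΔT/L = 0.884 × 2.92 × |22.2 °C − 0.796 °C| / 6.84×10^-4 = 80800 W

Q = 80800 W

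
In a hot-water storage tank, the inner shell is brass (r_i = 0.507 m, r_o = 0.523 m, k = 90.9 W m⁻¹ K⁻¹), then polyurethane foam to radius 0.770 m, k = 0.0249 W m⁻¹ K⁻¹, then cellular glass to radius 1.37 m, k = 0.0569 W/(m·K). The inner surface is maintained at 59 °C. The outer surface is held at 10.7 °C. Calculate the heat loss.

Treat each layer as a resistance in series:
  R_brass = (1/0.507 − 1/0.523)/(4πk) = 0.06034/(4π·90.9) = 5.282×10^-5 K/W
  R_polyurethane foam = (1/0.523 − 1/0.770)/(4πk) = 0.6133/(4π·0.0249) = 1.960 K/W
  R_cellular glass = (1/0.770 − 1/1.37)/(4πk) = 0.5688/(4π·0.0569) = 0.7955 K/W
ΣR = 5.282×10^-5 + 1.960 + 0.7955 = 2.756 K/W
Q = ΔT/ΣR = (59 °C − 10.7 °C)/2.756 = 17.5 W

Q = 17.5 W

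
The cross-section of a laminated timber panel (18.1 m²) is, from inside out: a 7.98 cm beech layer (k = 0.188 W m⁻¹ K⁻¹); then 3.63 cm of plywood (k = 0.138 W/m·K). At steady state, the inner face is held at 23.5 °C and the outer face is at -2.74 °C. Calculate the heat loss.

Q = 691 W

Series thermal resistances, inner to outer:
  R_beech = L/(kA) = 0.0798/(0.188·18.1) = 0.02345 K/W
  R_plywood = L/(kA) = 0.0363/(0.138·18.1) = 0.01453 K/W
ΣR = 0.02345 + 0.01453 = 0.03798 K/W
Q = ΔT/ΣR = (23.5 °C − -2.74 °C)/0.03798 = 691 W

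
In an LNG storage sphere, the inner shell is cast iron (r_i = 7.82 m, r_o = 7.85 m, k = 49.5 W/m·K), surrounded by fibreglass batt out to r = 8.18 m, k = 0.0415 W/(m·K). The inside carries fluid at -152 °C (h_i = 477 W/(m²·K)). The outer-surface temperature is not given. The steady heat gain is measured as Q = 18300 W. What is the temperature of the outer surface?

Series resistances:
  R_conv,in = 1/(4πr²h) = 1/(4π·7.82²·477) = 2.728×10^-6 K/W
  R_cast iron = (1/7.82 − 1/7.85)/(4πk) = 4.887×10^-4/(4π·49.5) = 7.857×10^-7 K/W
  R_fibreglass batt = (1/7.85 − 1/8.18)/(4πk) = 0.005139/(4π·0.0415) = 0.009854 K/W
ΣR = 0.009858 K/W
ΔT = Q·ΣR = 18300 × 0.009858 = 180.4 K
Heat flows inward, so T_out = T_in + ΔT = -152 + 180.4 = 28.4 °C

T_out = 28.4 °C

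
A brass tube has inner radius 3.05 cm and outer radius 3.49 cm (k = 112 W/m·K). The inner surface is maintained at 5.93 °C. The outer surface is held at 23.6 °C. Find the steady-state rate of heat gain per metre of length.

Q' = 92.3 kW/m

Q' = 2πk·ΔT/ln(r₂/r₁) = 2π × 112 × 17.67 / ln(0.0349/0.0305) = 92300 W/m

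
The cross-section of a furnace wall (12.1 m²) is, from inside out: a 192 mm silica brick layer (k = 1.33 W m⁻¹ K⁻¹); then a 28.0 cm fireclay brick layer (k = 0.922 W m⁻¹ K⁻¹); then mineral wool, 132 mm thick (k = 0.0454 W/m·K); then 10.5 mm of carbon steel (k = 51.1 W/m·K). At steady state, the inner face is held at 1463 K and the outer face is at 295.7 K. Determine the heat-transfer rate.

Resistance network (inner→outer):
  R_silica brick = L/(kA) = 0.192/(1.33·12.1) = 0.01193 K/W
  R_fireclay brick = L/(kA) = 0.280/(0.922·12.1) = 0.02510 K/W
  R_mineral wool = L/(kA) = 0.132/(0.0454·12.1) = 0.2403 K/W
  R_carbon steel = L/(kA) = 0.0105/(51.1·12.1) = 1.698×10^-5 K/W
ΣR = 0.01193 + 0.02510 + 0.2403 + 1.698×10^-5 = 0.2773 K/W
Q = ΔT/ΣR = (1463 K − 295.7 K)/0.2773 = 4210 W

Q = 4210 W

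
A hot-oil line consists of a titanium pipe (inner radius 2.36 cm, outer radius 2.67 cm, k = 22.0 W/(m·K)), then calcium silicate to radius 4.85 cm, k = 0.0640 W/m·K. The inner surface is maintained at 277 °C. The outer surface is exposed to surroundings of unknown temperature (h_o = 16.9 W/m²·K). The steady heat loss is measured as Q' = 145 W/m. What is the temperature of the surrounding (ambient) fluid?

Series resistances:
  R'_titanium = ln(0.0267/0.0236)/(2πk) = 0.1234/(2π·22.0) = 8.928×10^-4 m·K/W
  R'_calcium silicate = ln(0.0485/0.0267)/(2πk) = 0.5969/(2π·0.0640) = 1.484 m·K/W
  R'_conv,out = 1/(2πr h) = 1/(2π·0.0485·16.9) = 0.1942 m·K/W
ΣR = 1.679 m·K/W
ΔT = Q'·ΣR = 145 × 1.679 = 243.5 K
Heat flows outward, so T_out = T_in − ΔT = 277 − 243.5 = 33.5 °C

T_out = 33.5 °C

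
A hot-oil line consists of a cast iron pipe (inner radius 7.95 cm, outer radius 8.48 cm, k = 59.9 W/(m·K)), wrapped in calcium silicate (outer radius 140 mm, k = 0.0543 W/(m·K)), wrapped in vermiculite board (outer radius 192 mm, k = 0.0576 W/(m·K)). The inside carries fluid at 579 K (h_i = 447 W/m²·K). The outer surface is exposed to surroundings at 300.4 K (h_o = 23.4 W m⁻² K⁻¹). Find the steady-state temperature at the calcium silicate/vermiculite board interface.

T = 407 K

Series thermal resistances, inner to outer:
  R'_conv,in = 1/(2πr h) = 1/(2π·0.0795·447) = 0.004479 m·K/W
  R'_cast iron = ln(0.0848/0.0795)/(2πk) = 0.06454/(2π·59.9) = 1.715×10^-4 m·K/W
  R'_calcium silicate = ln(0.140/0.0848)/(2πk) = 0.5013/(2π·0.0543) = 1.469 m·K/W
  R'_vermiculite board = ln(0.192/0.140)/(2πk) = 0.3159/(2π·0.0576) = 0.8727 m·K/W
  R'_conv,out = 1/(2πr h) = 1/(2π·0.192·23.4) = 0.03542 m·K/W
ΣR = 0.004479 + 1.715×10^-4 + 1.469 + 0.8727 + 0.03542 = 2.382 m·K/W
Q' = ΔT/ΣR = (579 K − 300.4 K)/2.382 = 117.0 W/m
From the inner boundary to the calcium silicate/vermiculite board interface, ΣR_partial = 1.474 m·K/W.
T_interface = T_in − Q'·ΣR_partial = 579 K − (117.0)(1.474) = 407 K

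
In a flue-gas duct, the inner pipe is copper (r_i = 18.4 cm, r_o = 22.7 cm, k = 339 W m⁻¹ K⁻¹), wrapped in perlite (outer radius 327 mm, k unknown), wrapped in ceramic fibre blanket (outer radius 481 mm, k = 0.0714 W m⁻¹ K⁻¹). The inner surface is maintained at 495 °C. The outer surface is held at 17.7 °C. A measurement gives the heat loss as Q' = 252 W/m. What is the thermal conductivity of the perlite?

k = 0.0562 W/m·K

ΣR = ΔT/Q' = |495 − 17.7|/252 = 1.894 m·K/W
Known resistances:
  R'_copper = ln(0.227/0.184)/(2πk) = 0.2100/(2π·339) = 9.860×10^-5 m·K/W
  R'_ceramic fibre blanket = ln(0.481/0.327)/(2πk) = 0.3859/(2π·0.0714) = 0.8602 m·K/W
R_perlite = ΣR − ΣR_known = 1.894 − 0.8603 = 1.034 m·K/W
ln(r₂/r₁)/(2πk) = 1.034 ⇒ k = 0.3650/(2π·1.034) = 0.0562 W/m·K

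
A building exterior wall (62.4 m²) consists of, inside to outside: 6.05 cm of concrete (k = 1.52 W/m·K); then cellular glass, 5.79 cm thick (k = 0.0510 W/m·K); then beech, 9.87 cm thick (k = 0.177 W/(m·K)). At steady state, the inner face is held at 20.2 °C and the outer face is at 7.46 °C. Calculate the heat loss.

Q = 459 W

Treat each layer as a resistance in series:
  R_concrete = L/(kA) = 0.0605/(1.52·62.4) = 6.379×10^-4 K/W
  R_cellular glass = L/(kA) = 0.0579/(0.0510·62.4) = 0.01819 K/W
  R_beech = L/(kA) = 0.0987/(0.177·62.4) = 0.008936 K/W
ΣR = 6.379×10^-4 + 0.01819 + 0.008936 = 0.02776 K/W
Q = ΔT/ΣR = (20.2 °C − 7.46 °C)/0.02776 = 459 W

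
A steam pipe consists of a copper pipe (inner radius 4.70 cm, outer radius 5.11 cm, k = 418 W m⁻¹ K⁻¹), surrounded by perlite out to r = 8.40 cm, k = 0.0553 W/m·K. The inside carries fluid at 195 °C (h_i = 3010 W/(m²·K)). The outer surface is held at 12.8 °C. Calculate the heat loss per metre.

Resistance network (inner→outer):
  R'_conv,in = 1/(2πr h) = 1/(2π·0.0470·3010) = 0.001125 m·K/W
  R'_copper = ln(0.0511/0.0470)/(2πk) = 0.08364/(2π·418) = 3.185×10^-5 m·K/W
  R'_perlite = ln(0.0840/0.0511)/(2πk) = 0.4970/(2π·0.0553) = 1.430 m·K/W
ΣR = 0.001125 + 3.185×10^-5 + 1.430 = 1.431 m·K/W
Q' = ΔT/ΣR = (195 °C − 12.8 °C)/1.431 = 127 W/m

Q' = 127 W/m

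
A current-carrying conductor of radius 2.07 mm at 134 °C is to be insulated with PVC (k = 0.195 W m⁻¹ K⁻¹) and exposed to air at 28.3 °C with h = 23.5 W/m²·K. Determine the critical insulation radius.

r_cr = 0.830 cm

For a cylinder, r_cr = k_ins/h = 0.195/23.5 = 0.00830 m = 0.830 cm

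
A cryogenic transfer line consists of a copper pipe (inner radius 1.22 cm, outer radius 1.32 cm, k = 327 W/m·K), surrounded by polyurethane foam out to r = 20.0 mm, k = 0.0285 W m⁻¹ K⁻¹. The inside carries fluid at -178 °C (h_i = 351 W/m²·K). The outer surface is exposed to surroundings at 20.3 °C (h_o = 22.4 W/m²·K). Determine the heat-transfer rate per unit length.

Treat each layer as a resistance in series:
  R'_conv,in = 1/(2πr h) = 1/(2π·0.0122·351) = 0.03717 m·K/W
  R'_copper = ln(0.0132/0.0122)/(2πk) = 0.07878/(2π·327) = 3.834×10^-5 m·K/W
  R'_polyurethane foam = ln(0.0200/0.0132)/(2πk) = 0.4155/(2π·0.0285) = 2.320 m·K/W
  R'_conv,out = 1/(2πr h) = 1/(2π·0.0200·22.4) = 0.3553 m·K/W
ΣR = 0.03717 + 3.834×10^-5 + 2.320 + 0.3553 = 2.713 m·K/W
Q' = ΔT/ΣR = (-178 °C − 20.3 °C)/2.713 = -73.1 W/m
(Negative Q' ⇒ heat flows inward; heat gain = 73.1 W/m.)

Q' = 73.1 W/m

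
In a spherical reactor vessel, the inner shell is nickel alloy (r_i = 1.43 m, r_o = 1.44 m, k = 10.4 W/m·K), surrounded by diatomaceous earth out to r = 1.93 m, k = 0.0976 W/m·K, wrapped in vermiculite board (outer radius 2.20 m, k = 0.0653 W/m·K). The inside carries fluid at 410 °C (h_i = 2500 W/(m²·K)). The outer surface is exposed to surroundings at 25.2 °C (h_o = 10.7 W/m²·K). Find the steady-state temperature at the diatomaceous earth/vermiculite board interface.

T = 162 °C

Treat each layer as a resistance in series:
  R_conv,in = 1/(4πr²h) = 1/(4π·1.43²·2500) = 1.557×10^-5 K/W
  R_nickel alloy = (1/1.43 − 1/1.44)/(4πk) = 0.004856/(4π·10.4) = 3.716×10^-5 K/W
  R_diatomaceous earth = (1/1.44 − 1/1.93)/(4πk) = 0.1763/(4π·0.0976) = 0.1438 K/W
  R_vermiculite board = (1/1.93 − 1/2.20)/(4πk) = 0.06359/(4π·0.0653) = 0.07749 K/W
  R_conv,out = 1/(4πr²h) = 1/(4π·2.20²·10.7) = 0.001537 K/W
ΣR = 1.557×10^-5 + 3.716×10^-5 + 0.1438 + 0.07749 + 0.001537 = 0.2229 K/W
Q = ΔT/ΣR = (410 °C − 25.2 °C)/0.2229 = 1726 W
From the inner boundary to the diatomaceous earth/vermiculite board interface, ΣR_partial = 0.1439 K/W.
T_interface = T_in − Q·ΣR_partial = 410 °C − (1726)(0.1439) = 162 °C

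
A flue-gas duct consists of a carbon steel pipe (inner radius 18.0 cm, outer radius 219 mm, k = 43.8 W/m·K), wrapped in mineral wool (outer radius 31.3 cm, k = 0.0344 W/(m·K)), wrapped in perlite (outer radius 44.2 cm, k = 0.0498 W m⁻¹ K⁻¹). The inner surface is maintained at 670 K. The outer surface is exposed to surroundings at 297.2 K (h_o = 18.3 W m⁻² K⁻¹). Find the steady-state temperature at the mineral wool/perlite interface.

T = 448 K

Resistance network (inner→outer):
  R'_carbon steel = ln(0.219/0.180)/(2πk) = 0.1961/(2π·43.8) = 7.126×10^-4 m·K/W
  R'_mineral wool = ln(0.313/0.219)/(2πk) = 0.3571/(2π·0.0344) = 1.652 m·K/W
  R'_perlite = ln(0.442/0.313)/(2πk) = 0.3451/(2π·0.0498) = 1.103 m·K/W
  R'_conv,out = 1/(2πr h) = 1/(2π·0.442·18.3) = 0.01968 m·K/W
ΣR = 7.126×10^-4 + 1.652 + 1.103 + 0.01968 = 2.775 m·K/W
Q' = ΔT/ΣR = (670 K − 297.2 K)/2.775 = 134.3 W/m
From the inner boundary to the mineral wool/perlite interface, ΣR_partial = 1.653 m·K/W.
T_interface = T_in − Q'·ΣR_partial = 670 K − (134.3)(1.653) = 448 K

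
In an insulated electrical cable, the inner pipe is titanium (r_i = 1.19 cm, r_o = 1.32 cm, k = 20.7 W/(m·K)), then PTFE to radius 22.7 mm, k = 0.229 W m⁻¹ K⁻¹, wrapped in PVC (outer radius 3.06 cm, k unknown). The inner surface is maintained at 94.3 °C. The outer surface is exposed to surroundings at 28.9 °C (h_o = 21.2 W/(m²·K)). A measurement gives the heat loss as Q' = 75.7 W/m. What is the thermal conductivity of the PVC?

ΣR = ΔT/Q' = |94.3 − 28.9|/75.7 = 0.8639 m·K/W
Known resistances:
  R'_titanium = ln(0.0132/0.0119)/(2πk) = 0.1037/(2π·20.7) = 7.971×10^-4 m·K/W
  R'_PTFE = ln(0.0227/0.0132)/(2πk) = 0.5421/(2π·0.229) = 0.3768 m·K/W
  R'_conv,out = 1/(2πr h) = 1/(2π·0.0306·21.2) = 0.2453 m·K/W
R_PVC = ΣR − ΣR_known = 0.8639 − 0.6229 = 0.2410 m·K/W
ln(r₂/r₁)/(2πk) = 0.2410 ⇒ k = 0.2986/(2π·0.2410) = 0.197 W/m·K

k = 0.197 W/m·K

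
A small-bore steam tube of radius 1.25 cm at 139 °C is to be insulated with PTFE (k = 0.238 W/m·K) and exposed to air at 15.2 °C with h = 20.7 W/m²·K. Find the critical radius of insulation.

r_cr = 1.15 cm

For a cylinder, r_cr = k_ins/h = 0.238/20.7 = 0.0115 m = 1.15 cm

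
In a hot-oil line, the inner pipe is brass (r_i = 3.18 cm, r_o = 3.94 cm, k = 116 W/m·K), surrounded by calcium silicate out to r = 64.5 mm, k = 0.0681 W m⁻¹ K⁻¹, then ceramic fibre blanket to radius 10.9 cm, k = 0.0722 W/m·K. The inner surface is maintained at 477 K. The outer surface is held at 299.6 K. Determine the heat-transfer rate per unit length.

Q' = 76.8 W/m

Resistance network (inner→outer):
  R'_brass = ln(0.0394/0.0318)/(2πk) = 0.2143/(2π·116) = 2.940×10^-4 m·K/W
  R'_calcium silicate = ln(0.0645/0.0394)/(2πk) = 0.4929/(2π·0.0681) = 1.152 m·K/W
  R'_ceramic fibre blanket = ln(0.109/0.0645)/(2πk) = 0.5247/(2π·0.0722) = 1.157 m·K/W
ΣR = 2.940×10^-4 + 1.152 + 1.157 = 2.309 m·K/W
Q' = ΔT/ΣR = (477 K − 299.6 K)/2.309 = 76.8 W/m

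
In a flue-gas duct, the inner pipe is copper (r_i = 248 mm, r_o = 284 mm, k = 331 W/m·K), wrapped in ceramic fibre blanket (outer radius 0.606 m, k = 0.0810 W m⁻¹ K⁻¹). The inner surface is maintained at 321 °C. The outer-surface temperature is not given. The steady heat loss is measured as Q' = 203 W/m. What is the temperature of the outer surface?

Series resistances:
  R'_copper = ln(0.284/0.248)/(2πk) = 0.1355/(2π·331) = 6.517×10^-5 m·K/W
  R'_ceramic fibre blanket = ln(0.606/0.284)/(2πk) = 0.7579/(2π·0.0810) = 1.489 m·K/W
ΣR = 1.489 m·K/W
ΔT = Q'·ΣR = 203 × 1.489 = 302.3 K
Heat flows outward, so T_out = T_in − ΔT = 321 − 302.3 = 18.7 °C

T_out = 18.7 °C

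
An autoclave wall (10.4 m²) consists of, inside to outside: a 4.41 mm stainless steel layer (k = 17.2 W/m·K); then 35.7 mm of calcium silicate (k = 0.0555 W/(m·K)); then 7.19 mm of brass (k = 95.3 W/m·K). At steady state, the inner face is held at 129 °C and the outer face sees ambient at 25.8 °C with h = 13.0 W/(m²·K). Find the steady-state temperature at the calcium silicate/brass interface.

Series thermal resistances, inner to outer:
  R_stainless steel = L/(kA) = 0.00441/(17.2·10.4) = 2.465×10^-5 K/W
  R_calcium silicate = L/(kA) = 0.0357/(0.0555·10.4) = 0.06185 K/W
  R_brass = L/(kA) = 0.00719/(95.3·10.4) = 7.254×10^-6 K/W
  R_conv,out = 1/(hA) = 1/(13.0·10.4) = 0.007396 K/W
ΣR = 2.465×10^-5 + 0.06185 + 7.254×10^-6 + 0.007396 = 0.06928 K/W
Q = ΔT/ΣR = (129 °C − 25.8 °C)/0.06928 = 1490 W
From the inner boundary to the calcium silicate/brass interface, ΣR_partial = 0.06187 K/W.
T_interface = T_in − Q·ΣR_partial = 129 °C − (1490)(0.06187) = 36.8 °C

T = 36.8 °C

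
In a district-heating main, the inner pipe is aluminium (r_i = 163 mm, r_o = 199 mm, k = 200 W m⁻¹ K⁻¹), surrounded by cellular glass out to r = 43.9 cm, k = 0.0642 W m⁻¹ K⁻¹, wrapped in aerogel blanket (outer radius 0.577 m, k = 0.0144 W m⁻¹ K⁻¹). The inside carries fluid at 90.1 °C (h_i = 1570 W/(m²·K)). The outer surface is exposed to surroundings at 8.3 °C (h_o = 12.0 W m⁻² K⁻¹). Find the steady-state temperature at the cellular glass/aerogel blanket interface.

T = 58.0 °C

Treat each layer as a resistance in series:
  R'_conv,in = 1/(2πr h) = 1/(2π·0.163·1570) = 6.219×10^-4 m·K/W
  R'_aluminium = ln(0.199/0.163)/(2πk) = 0.1996/(2π·200) = 1.588×10^-4 m·K/W
  R'_cellular glass = ln(0.439/0.199)/(2πk) = 0.7912/(2π·0.0642) = 1.961 m·K/W
  R'_aerogel blanket = ln(0.577/0.439)/(2πk) = 0.2733/(2π·0.0144) = 3.021 m·K/W
  R'_conv,out = 1/(2πr h) = 1/(2π·0.577·12.0) = 0.02299 m·K/W
ΣR = 6.219×10^-4 + 1.588×10^-4 + 1.961 + 3.021 + 0.02299 = 5.006 m·K/W
Q' = ΔT/ΣR = (90.1 °C − 8.3 °C)/5.006 = 16.34 W/m
From the inner boundary to the cellular glass/aerogel blanket interface, ΣR_partial = 1.962 m·K/W.
T_interface = T_in − Q'·ΣR_partial = 90.1 °C − (16.34)(1.962) = 58.0 °C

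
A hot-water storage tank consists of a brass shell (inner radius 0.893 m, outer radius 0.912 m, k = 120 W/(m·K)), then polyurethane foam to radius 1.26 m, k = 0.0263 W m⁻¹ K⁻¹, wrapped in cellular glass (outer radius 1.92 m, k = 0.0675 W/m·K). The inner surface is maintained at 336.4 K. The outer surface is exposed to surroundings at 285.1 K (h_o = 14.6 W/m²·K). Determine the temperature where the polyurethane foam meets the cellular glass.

T = 298.5 K

Resistance network (inner→outer):
  R_brass = (1/0.893 − 1/0.912)/(4πk) = 0.02333/(4π·120) = 1.547×10^-5 K/W
  R_polyurethane foam = (1/0.912 − 1/1.26)/(4πk) = 0.3028/(4π·0.0263) = 0.9163 K/W
  R_cellular glass = (1/1.26 − 1/1.92)/(4πk) = 0.2728/(4π·0.0675) = 0.3216 K/W
  R_conv,out = 1/(4πr²h) = 1/(4π·1.92²·14.6) = 0.001479 K/W
ΣR = 1.547×10^-5 + 0.9163 + 0.3216 + 0.001479 = 1.239 K/W
Q = ΔT/ΣR = (336.4 K − 285.1 K)/1.239 = 41.40 W
From the inner boundary to the polyurethane foam/cellular glass interface, ΣR_partial = 0.9163 K/W.
T_interface = T_in − Q·ΣR_partial = 336.4 K − (41.40)(0.9163) = 298.5 K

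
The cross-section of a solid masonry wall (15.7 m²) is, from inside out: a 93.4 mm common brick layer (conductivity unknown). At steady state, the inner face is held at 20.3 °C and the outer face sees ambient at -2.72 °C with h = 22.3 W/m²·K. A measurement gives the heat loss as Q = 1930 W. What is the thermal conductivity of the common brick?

k = 0.656 W/m·K

ΣR = ΔT/Q = |20.3 − -2.72|/1930 = 0.01193 K/W
Known resistances:
  R_conv,out = 1/(hA) = 1/(22.3·15.7) = 0.002856 K/W
R_common brick = ΣR − ΣR_known = 0.01193 − 0.002856 = 0.009074 K/W
L/(kA) = 0.009074 ⇒ k = 0.0934/(0.009074·15.7) = 0.656 W/m·K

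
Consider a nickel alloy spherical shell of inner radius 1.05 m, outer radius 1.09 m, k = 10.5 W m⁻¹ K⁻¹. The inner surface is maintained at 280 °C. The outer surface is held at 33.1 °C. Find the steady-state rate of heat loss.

Q = 4πk·ΔT/(1/r₁ − 1/r₂) = 4π × 10.5 × 246.9 / (1/1.05 − 1/1.09) = 9.32×10^5 W

Q = 932 kW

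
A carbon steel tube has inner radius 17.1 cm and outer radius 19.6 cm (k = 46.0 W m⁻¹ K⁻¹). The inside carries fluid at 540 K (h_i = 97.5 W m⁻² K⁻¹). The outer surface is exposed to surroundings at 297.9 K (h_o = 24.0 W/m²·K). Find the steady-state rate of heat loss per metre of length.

Q' = 5520 W/m

Series thermal resistances, inner to outer:
  R'_conv,in = 1/(2πr h) = 1/(2π·0.171·97.5) = 0.009546 m·K/W
  R'_carbon steel = ln(0.196/0.171)/(2πk) = 0.1365/(2π·46.0) = 4.721×10^-4 m·K/W
  R'_conv,out = 1/(2πr h) = 1/(2π·0.196·24.0) = 0.03383 m·K/W
ΣR = 0.009546 + 4.721×10^-4 + 0.03383 = 0.04385 m·K/W
Q' = ΔT/ΣR = (540 K − 297.9 K)/0.04385 = 5520 W/m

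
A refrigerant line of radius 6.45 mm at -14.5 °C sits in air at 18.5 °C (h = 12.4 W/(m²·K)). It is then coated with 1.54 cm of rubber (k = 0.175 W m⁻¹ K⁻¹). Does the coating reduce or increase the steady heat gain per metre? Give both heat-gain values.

increases: 16.6 → 19.4 W/m

Critical radius for a cylinder: r_cr = k/h = 0.0141 m = 1.41 cm.
Outer radius after coating: r₂ = 0.00645 + 0.0154 = 0.02185 m.
r₁ < r_cr < r₂: heat gain rises to a maximum at r_cr then falls. Whether the coating helps depends on whether Q(r₂) has dropped back below Q(r₁).
Bare: R = 1/(2πr₁h) = 1.990 m·K/W; Q = 33/1.990 = 16.6 W/m.
Coated: R = R_cond + R_conv = 1.697 m·K/W; Q = 33/1.697 = 19.4 W/m.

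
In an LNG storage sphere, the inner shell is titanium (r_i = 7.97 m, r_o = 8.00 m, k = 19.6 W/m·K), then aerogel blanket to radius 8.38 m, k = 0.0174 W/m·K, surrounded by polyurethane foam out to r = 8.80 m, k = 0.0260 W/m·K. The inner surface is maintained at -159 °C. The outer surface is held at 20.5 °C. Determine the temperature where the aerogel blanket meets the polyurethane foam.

Resistance network (inner→outer):
  R_titanium = (1/7.97 − 1/8.00)/(4πk) = 4.705×10^-4/(4π·19.6) = 1.910×10^-6 K/W
  R_aerogel blanket = (1/8.00 − 1/8.38)/(4πk) = 0.005668/(4π·0.0174) = 0.02592 K/W
  R_polyurethane foam = (1/8.38 − 1/8.80)/(4πk) = 0.005695/(4π·0.0260) = 0.01743 K/W
ΣR = 1.910×10^-6 + 0.02592 + 0.01743 = 0.04335 K/W
Q = ΔT/ΣR = (-159 °C − 20.5 °C)/0.04335 = -4141 W
From the inner boundary to the aerogel blanket/polyurethane foam interface, ΣR_partial = 0.02592 K/W.
T_interface = T_in − Q·ΣR_partial = -159 °C − (-4141)(0.02592) = -51.7 °C

T = -51.7 °C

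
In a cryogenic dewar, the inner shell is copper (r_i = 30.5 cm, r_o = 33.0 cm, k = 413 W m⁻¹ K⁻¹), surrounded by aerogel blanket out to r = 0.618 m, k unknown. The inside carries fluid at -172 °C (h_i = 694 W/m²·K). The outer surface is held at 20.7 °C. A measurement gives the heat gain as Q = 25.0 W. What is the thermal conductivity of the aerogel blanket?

k = 0.0146 W/m·K

ΣR = ΔT/Q = |-172 − 20.7|/25.0 = 7.708 K/W
Known resistances:
  R_conv,in = 1/(4πr²h) = 1/(4π·0.305²·694) = 0.001233 K/W
  R_copper = (1/0.305 − 1/0.330)/(4πk) = 0.2484/(4π·413) = 4.786×10^-5 K/W
R_aerogel blanket = ΣR − ΣR_known = 7.708 − 0.001281 = 7.707 K/W
(1/r₁−1/r₂)/(4πk) = 7.707 ⇒ k = 1.412/(4π·7.707) = 0.0146 W/m·K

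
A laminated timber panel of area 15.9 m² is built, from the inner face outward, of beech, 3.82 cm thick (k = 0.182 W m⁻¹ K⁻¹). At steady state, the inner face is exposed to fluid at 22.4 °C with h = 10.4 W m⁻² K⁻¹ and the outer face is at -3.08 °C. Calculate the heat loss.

Q = 1320 W

Resistance network (inner→outer):
  R_conv,in = 1/(hA) = 1/(10.4·15.9) = 0.006047 K/W
  R_beech = L/(kA) = 0.0382/(0.182·15.9) = 0.01320 K/W
ΣR = 0.006047 + 0.01320 = 0.01925 K/W
Q = ΔT/ΣR = (22.4 °C − -3.08 °C)/0.01925 = 1320 W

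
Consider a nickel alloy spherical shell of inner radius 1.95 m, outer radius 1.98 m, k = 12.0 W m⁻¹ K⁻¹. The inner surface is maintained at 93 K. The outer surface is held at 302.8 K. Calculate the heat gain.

Q = 4πk·ΔT/(1/r₁ − 1/r₂) = 4π × 12.0 × 209.8 / (1/1.95 − 1/1.98) = 4.07×10^6 W

Q = 4.07×10^6 W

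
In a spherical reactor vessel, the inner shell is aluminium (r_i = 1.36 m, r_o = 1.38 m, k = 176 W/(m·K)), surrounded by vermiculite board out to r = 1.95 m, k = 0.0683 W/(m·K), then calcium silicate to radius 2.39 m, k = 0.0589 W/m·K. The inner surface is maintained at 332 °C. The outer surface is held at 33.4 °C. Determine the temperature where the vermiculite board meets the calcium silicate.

T = 135 °C

Series thermal resistances, inner to outer:
  R_aluminium = (1/1.36 − 1/1.38)/(4πk) = 0.01066/(4π·176) = 4.818×10^-6 K/W
  R_vermiculite board = (1/1.38 − 1/1.95)/(4πk) = 0.2118/(4π·0.0683) = 0.2468 K/W
  R_calcium silicate = (1/1.95 − 1/2.39)/(4πk) = 0.09441/(4π·0.0589) = 0.1276 K/W
ΣR = 4.818×10^-6 + 0.2468 + 0.1276 = 0.3744 K/W
Q = ΔT/ΣR = (332 °C − 33.4 °C)/0.3744 = 797.5 W
From the inner boundary to the vermiculite board/calcium silicate interface, ΣR_partial = 0.2468 K/W.
T_interface = T_in − Q·ΣR_partial = 332 °C − (797.5)(0.2468) = 135 °C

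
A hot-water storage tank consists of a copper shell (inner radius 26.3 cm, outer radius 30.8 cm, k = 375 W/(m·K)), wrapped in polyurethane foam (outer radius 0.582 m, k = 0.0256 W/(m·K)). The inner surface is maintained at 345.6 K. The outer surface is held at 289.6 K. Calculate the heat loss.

Q = 11.8 W

Series thermal resistances, inner to outer:
  R_copper = (1/0.263 − 1/0.308)/(4πk) = 0.5555/(4π·375) = 1.179×10^-4 K/W
  R_polyurethane foam = (1/0.308 − 1/0.582)/(4πk) = 1.529/(4π·0.0256) = 4.751 K/W
ΣR = 1.179×10^-4 + 4.751 = 4.751 K/W
Q = ΔT/ΣR = (345.6 K − 289.6 K)/4.751 = 11.8 W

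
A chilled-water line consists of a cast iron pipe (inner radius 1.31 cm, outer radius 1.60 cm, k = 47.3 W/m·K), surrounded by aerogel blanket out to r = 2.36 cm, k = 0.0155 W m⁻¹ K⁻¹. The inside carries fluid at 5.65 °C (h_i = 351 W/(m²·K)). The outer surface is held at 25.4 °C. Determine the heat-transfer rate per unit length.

Treat each layer as a resistance in series:
  R'_conv,in = 1/(2πr h) = 1/(2π·0.0131·351) = 0.03461 m·K/W
  R'_cast iron = ln(0.0160/0.0131)/(2πk) = 0.2000/(2π·47.3) = 6.729×10^-4 m·K/W
  R'_aerogel blanket = ln(0.0236/0.0160)/(2πk) = 0.3887/(2π·0.0155) = 3.991 m·K/W
ΣR = 0.03461 + 6.729×10^-4 + 3.991 = 4.026 m·K/W
Q' = ΔT/ΣR = (5.65 °C − 25.4 °C)/4.026 = -4.91 W/m
(Negative Q' ⇒ heat flows inward; heat gain = 4.91 W/m.)

Q' = 4.91 W/m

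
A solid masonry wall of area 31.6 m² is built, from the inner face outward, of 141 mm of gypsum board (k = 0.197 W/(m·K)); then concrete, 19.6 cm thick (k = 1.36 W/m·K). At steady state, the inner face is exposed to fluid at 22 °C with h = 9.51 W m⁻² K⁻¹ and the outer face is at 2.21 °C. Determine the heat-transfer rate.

Q = 648 W

Resistance network (inner→outer):
  R_conv,in = 1/(hA) = 1/(9.51·31.6) = 0.003328 K/W
  R_gypsum board = L/(kA) = 0.141/(0.197·31.6) = 0.02265 K/W
  R_concrete = L/(kA) = 0.196/(1.36·31.6) = 0.004561 K/W
ΣR = 0.003328 + 0.02265 + 0.004561 = 0.03054 K/W
Q = ΔT/ΣR = (22 °C − 2.21 °C)/0.03054 = 648 W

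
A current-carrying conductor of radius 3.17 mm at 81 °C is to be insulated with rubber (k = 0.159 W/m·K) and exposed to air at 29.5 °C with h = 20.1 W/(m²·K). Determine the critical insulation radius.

r_cr = 0.791 cm

For a cylinder, r_cr = k_ins/h = 0.159/20.1 = 0.00791 m = 0.791 cm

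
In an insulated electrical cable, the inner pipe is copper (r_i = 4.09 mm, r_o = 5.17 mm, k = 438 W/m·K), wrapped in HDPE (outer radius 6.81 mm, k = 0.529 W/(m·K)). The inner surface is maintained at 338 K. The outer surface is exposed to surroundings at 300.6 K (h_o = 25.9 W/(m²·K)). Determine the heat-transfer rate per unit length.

Treat each layer as a resistance in series:
  R'_copper = ln(0.00517/0.00409)/(2πk) = 0.2343/(2π·438) = 8.515×10^-5 m·K/W
  R'_HDPE = ln(0.00681/0.00517)/(2πk) = 0.2755/(2π·0.529) = 0.08289 m·K/W
  R'_conv,out = 1/(2πr h) = 1/(2π·0.00681·25.9) = 0.9023 m·K/W
ΣR = 8.515×10^-5 + 0.08289 + 0.9023 = 0.9853 m·K/W
Q' = ΔT/ΣR = (338 K − 300.6 K)/0.9853 = 38.0 W/m

Q' = 38.0 W/m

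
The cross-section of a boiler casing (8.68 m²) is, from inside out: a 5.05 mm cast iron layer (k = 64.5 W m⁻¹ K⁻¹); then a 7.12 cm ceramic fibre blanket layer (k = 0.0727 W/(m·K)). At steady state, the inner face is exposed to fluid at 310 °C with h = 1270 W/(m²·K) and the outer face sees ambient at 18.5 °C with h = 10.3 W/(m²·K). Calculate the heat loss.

Q = 2350 W

Series thermal resistances, inner to outer:
  R_conv,in = 1/(hA) = 1/(1270·8.68) = 9.071×10^-5 K/W
  R_cast iron = L/(kA) = 0.00505/(64.5·8.68) = 9.020×10^-6 K/W
  R_ceramic fibre blanket = L/(kA) = 0.0712/(0.0727·8.68) = 0.1128 K/W
  R_conv,out = 1/(hA) = 1/(10.3·8.68) = 0.01119 K/W
ΣR = 9.071×10^-5 + 9.020×10^-6 + 0.1128 + 0.01119 = 0.1241 K/W
Q = ΔT/ΣR = (310 °C − 18.5 °C)/0.1241 = 2350 W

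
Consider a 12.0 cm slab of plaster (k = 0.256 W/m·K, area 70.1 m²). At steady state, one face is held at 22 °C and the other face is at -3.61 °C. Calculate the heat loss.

Q = 3.83 kW

Q = kA·ΔT/L = 0.256 × 70.1 × |22 °C − -3.61 °C| / 0.120 = 3830 W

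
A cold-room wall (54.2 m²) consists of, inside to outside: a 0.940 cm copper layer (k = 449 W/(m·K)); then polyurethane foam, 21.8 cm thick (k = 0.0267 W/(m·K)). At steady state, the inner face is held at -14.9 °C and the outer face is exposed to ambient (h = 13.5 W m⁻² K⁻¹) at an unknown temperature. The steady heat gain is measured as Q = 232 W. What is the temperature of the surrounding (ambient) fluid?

T_out = 20.4 °C

Series resistances:
  R_copper = L/(kA) = 0.00940/(449·54.2) = 3.863×10^-7 K/W
  R_polyurethane foam = L/(kA) = 0.218/(0.0267·54.2) = 0.1506 K/W
  R_conv,out = 1/(hA) = 1/(13.5·54.2) = 0.001367 K/W
ΣR = 0.1520 K/W
ΔT = Q·ΣR = 232 × 0.1520 = 35.26 K
Heat flows inward, so T_out = T_in + ΔT = -14.9 + 35.26 = 20.4 °C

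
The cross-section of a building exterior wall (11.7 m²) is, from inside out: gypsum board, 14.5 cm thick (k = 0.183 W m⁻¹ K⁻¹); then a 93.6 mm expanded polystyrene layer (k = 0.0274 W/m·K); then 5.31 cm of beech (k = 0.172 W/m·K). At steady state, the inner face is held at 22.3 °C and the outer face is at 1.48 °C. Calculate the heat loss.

Q = 53.9 W

Series thermal resistances, inner to outer:
  R_gypsum board = L/(kA) = 0.145/(0.183·11.7) = 0.06772 K/W
  R_expanded polystyrene = L/(kA) = 0.0936/(0.0274·11.7) = 0.2920 K/W
  R_beech = L/(kA) = 0.0531/(0.172·11.7) = 0.02639 K/W
ΣR = 0.06772 + 0.2920 + 0.02639 = 0.3861 K/W
Q = ΔT/ΣR = (22.3 °C − 1.48 °C)/0.3861 = 53.9 W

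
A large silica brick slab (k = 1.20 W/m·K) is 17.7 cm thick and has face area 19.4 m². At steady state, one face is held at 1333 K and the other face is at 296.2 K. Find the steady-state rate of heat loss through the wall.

Q = kA·ΔT/L = 1.20 × 19.4 × |1333 K − 296.2 K| / 0.177 = 1.36×10^5 W

Q = 1.36×10^5 W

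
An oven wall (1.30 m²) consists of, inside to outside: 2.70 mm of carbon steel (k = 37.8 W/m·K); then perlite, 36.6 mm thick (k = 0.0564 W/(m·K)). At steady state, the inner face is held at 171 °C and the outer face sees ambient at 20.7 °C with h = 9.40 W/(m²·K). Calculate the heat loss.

Q = 259 W

Series thermal resistances, inner to outer:
  R_carbon steel = L/(kA) = 0.00270/(37.8·1.30) = 5.495×10^-5 K/W
  R_perlite = L/(kA) = 0.0366/(0.0564·1.30) = 0.4992 K/W
  R_conv,out = 1/(hA) = 1/(9.40·1.30) = 0.08183 K/W
ΣR = 5.495×10^-5 + 0.4992 + 0.08183 = 0.5811 K/W
Q = ΔT/ΣR = (171 °C − 20.7 °C)/0.5811 = 259 W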